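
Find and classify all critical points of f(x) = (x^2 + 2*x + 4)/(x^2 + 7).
f'(x) = 2*(-x^2 + 3*x + 7)/(x^4 + 14*x^2 + 49)

Solve f'(x) = 0:
  f'(x) = -2*(x^2 - 3*x - 7)/(x^2 + 7)^2; the denominator is positive wherever f is defined, so f'(x) = 0 ⇔ -2*x^2 + 6*x + 14 = 0.
  Factor: -2*x^2 + 6*x + 14 = -2*(x^2 - 3*x - 7); x^2 - 3*x - 7 = 0 has no rational roots; quadratic formula: x = (3 ± √37)/2.
  ⇒ x = 3/2 - sqrt(37)/2 ≈ -1.5414, 3/2 + sqrt(37)/2 ≈ 4.5414

f''(x) = 2*(2*x^3 - 9*x^2 - 42*x + 21)/(x^6 + 21*x^4 + 147*x^2 + 343)
Second-derivative test at each critical point:
  f''(-1.5414) = 0.1384 > 0 → local minimum
  f''(4.5414) = -0.0159 < 0 → local maximum

Critical points: x = 3/2 - sqrt(37)/2 ≈ -1.5414 (local minimum); x = 3/2 + sqrt(37)/2 ≈ 4.5414 (local maximum)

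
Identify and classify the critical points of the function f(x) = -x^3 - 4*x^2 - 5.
f'(x) = x*(-3*x - 8)

Solve f'(x) = 0:
  Factor: -3*x^2 - 8*x = -x*(3*x + 8) = 0.
  ⇒ x = -8/3, 0

f''(x) = -6*x - 8
Second-derivative test at each critical point:
  f''(-8/3) = 8 > 0 → local minimum
  f''(0) = -8 < 0 → local maximum

Critical points: x = -8/3 (local minimum); x = 0 (local maximum)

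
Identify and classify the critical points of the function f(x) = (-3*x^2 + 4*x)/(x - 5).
f'(x) = (-3*x^2 + 30*x - 20)/(x^2 - 10*x + 25)

Solve f'(x) = 0:
  f'(x) = -(3*x^2 - 30*x + 20)/(x - 5)^2; the denominator is positive wherever f is defined, so f'(x) = 0 ⇔ -3*x^2 + 30*x - 20 = 0.
  3*x^2 - 30*x + 20 = 0 has no rational roots; quadratic formula: x = (30 ± √660)/6.
  ⇒ x = 5 - sqrt(165)/3 ≈ 0.7183, sqrt(165)/3 + 5 ≈ 9.2817

f''(x) = -110/(x^3 - 15*x^2 + 75*x - 125)
Second-derivative test at each critical point:
  f''(0.7183) = 1.4013 > 0 → local minimum
  f''(9.2817) = -1.4013 < 0 → local maximum

Critical points: x = 5 - sqrt(165)/3 ≈ 0.7183 (local minimum); x = sqrt(165)/3 + 5 ≈ 9.2817 (local maximum)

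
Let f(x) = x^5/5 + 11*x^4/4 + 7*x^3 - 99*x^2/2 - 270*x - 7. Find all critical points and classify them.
f'(x) = x^4 + 11*x^3 + 21*x^2 - 99*x - 270

Solve f'(x) = 0:
  Factor: x^4 + 11*x^3 + 21*x^2 - 99*x - 270 = (x - 3)*(x + 3)*(x + 5)*(x + 6) = 0.
  ⇒ x = -6, -5, -3, 3

f''(x) = 4*x^3 + 33*x^2 + 42*x - 99
Second-derivative test at each critical point:
  f''(-6) = -27 < 0 → local maximum
  f''(-5) = 16 > 0 → local minimum
  f''(-3) = -36 < 0 → local maximum
  f''(3) = 432 > 0 → local minimum

Critical points: x = -6 (local maximum); x = -5 (local minimum); x = -3 (local maximum); x = 3 (local minimum)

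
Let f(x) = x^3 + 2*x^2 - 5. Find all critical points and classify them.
f'(x) = x*(3*x + 4)

Solve f'(x) = 0:
  Factor: 3*x^2 + 4*x = x*(3*x + 4) = 0.
  ⇒ x = -4/3, 0

f''(x) = 6*x + 4
Second-derivative test at each critical point:
  f''(-4/3) = -4 < 0 → local maximum
  f''(0) = 4 > 0 → local minimum

Critical points: x = -4/3 (local maximum); x = 0 (local minimum)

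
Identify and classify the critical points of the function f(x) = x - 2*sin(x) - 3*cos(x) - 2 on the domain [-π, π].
f'(x) = 3*sin(x) - 2*cos(x) + 1

Solve f'(x) = 0 on [-π, π]:
  f'(x) = 0 ⇔ 3*sin(x) - 2*cos(x) = -1. Write the left side as R·cos(x + φ) with R = √((-2)² + (-3)²) = sqrt(13), cos φ = -2*sqrt(13)/13, sin φ = -3*sqrt(13)/13; then cos(x + φ) = -sqrt(13)/13. Solve for x and keep the solutions lying in [-π, π].
  ⇒ x = -pi + atan((-4*sqrt(3) - 3)/(2 - 6*sqrt(3))) ≈ -2.2726, atan((-3 + 4*sqrt(3))/(2 + 6*sqrt(3))) ≈ 0.3070

f''(x) = 2*sin(x) + 3*cos(x)
Second-derivative test at each critical point:
  f''(-2.2726) = -3.4641 < 0 → local maximum
  f''(0.3070) = 3.4641 > 0 → local minimum

Critical points: x = -pi + atan((-4*sqrt(3) - 3)/(2 - 6*sqrt(3))) ≈ -2.2726 (local maximum); x = atan((-3 + 4*sqrt(3))/(2 + 6*sqrt(3))) ≈ 0.3070 (local minimum)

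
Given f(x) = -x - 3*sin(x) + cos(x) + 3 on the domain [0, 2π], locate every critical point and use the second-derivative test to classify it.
f'(x) = -sin(x) - 3*cos(x) - 1

Solve f'(x) = 0 on [0, 2π]:
  f'(x) = 0 ⇔ -sin(x) - 3*cos(x) = 1. Write the left side as R·cos(x + φ) with R = √((-3)² + 1²) = sqrt(10), cos φ = -3*sqrt(10)/10, sin φ = sqrt(10)/10; then cos(x + φ) = sqrt(10)/10. Solve for x and keep the solutions lying in [0, 2π].
  ⇒ x = pi - atan(4/3) ≈ 2.2143, 3*pi/2 ≈ 4.7124

f''(x) = 3*sin(x) - cos(x)
Second-derivative test at each critical point:
  f''(2.2143) = 3 > 0 → local minimum
  f''(4.7124) = -3 < 0 → local maximum

Critical points: x = pi - atan(4/3) ≈ 2.2143 (local minimum); x = 3*pi/2 ≈ 4.7124 (local maximum)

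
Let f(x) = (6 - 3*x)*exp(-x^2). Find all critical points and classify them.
f'(x) = 3*(2*x*(x - 2) - 1)*exp(-x^2)

Solve f'(x) = 0:
  f'(x) = (6*x^2 - 12*x - 3)·exp(-x^2) and exp(-x^2) > 0 for every x, so f'(x) = 0 ⇔ 6*x^2 - 12*x - 3 = 0.
  Factor: 6*x^2 - 12*x - 3 = 3*(2*x^2 - 4*x - 1); 2*x^2 - 4*x - 1 = 0 has no rational roots; quadratic formula: x = (4 ± √24)/4.
  ⇒ x = 1 - sqrt(6)/2 ≈ -0.2247, 1 + sqrt(6)/2 ≈ 2.2247

f''(x) = 6*(2*x^2*(2 - x) + 3*x - 2)*exp(-x^2)
Second-derivative test at each critical point:
  f''(-0.2247) = -13.9730 < 0 → local maximum
  f''(2.2247) = 0.1042 > 0 → local minimum

Critical points: x = 1 - sqrt(6)/2 ≈ -0.2247 (local maximum); x = 1 + sqrt(6)/2 ≈ 2.2247 (local minimum)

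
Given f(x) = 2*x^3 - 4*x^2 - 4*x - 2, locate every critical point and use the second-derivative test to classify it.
f'(x) = 6*x^2 - 8*x - 4

Solve f'(x) = 0:
  Factor: 6*x^2 - 8*x - 4 = 2*(3*x^2 - 4*x - 2); 3*x^2 - 4*x - 2 = 0 has no rational roots; quadratic formula: x = (4 ± √40)/6.
  ⇒ x = 2/3 - sqrt(10)/3 ≈ -0.3874, 2/3 + sqrt(10)/3 ≈ 1.7208

f''(x) = 12*x - 8
Second-derivative test at each critical point:
  f''(-0.3874) = -12.6491 < 0 → local maximum
  f''(1.7208) = 12.6491 > 0 → local minimum

Critical points: x = 2/3 - sqrt(10)/3 ≈ -0.3874 (local maximum); x = 2/3 + sqrt(10)/3 ≈ 1.7208 (local minimum)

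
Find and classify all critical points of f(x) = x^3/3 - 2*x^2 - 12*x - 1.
f'(x) = x^2 - 4*x - 12

Solve f'(x) = 0:
  Factor: x^2 - 4*x - 12 = (x - 6)*(x + 2) = 0.
  ⇒ x = -2, 6

f''(x) = 2*x - 4
Second-derivative test at each critical point:
  f''(-2) = -8 < 0 → local maximum
  f''(6) = 8 > 0 → local minimum

Critical points: x = -2 (local maximum); x = 6 (local minimum)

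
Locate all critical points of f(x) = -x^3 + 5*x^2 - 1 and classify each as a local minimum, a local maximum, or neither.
f'(x) = x*(10 - 3*x)

Solve f'(x) = 0:
  Factor: -3*x^2 + 10*x = -x*(3*x - 10) = 0.
  ⇒ x = 0, 10/3

f''(x) = 10 - 6*x
Second-derivative test at each critical point:
  f''(0) = 10 > 0 → local minimum
  f''(10/3) = -10 < 0 → local maximum

Critical points: x = 0 (local minimum); x = 10/3 (local maximum)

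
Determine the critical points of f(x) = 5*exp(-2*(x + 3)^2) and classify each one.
f'(x) = 20*(-x - 3)*exp(-2*(x + 3)^2)

Solve f'(x) = 0:
  f'(x) = (-20*x - 60)·exp(-2*(x + 3)^2) and exp(-2*(x + 3)^2) > 0 for every x, so f'(x) = 0 ⇔ -20*x - 60 = 0.
  Factor: -20*x - 60 = -20*(x + 3) = 0.
  ⇒ x = -3

f''(x) = 20*(4*(x + 3)^2 - 1)*exp(-2*(x + 3)^2)
Second-derivative test at each critical point:
  f''(-3) = -20 < 0 → local maximum

Critical points: x = -3 (local maximum)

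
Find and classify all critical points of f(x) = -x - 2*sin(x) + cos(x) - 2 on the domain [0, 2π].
f'(x) = -sin(x) - 2*cos(x) - 1

Solve f'(x) = 0 on [0, 2π]:
  f'(x) = 0 ⇔ -sin(x) - 2*cos(x) = 1. Write the left side as R·cos(x + φ) with R = √((-2)² + 1²) = sqrt(5), cos φ = -2*sqrt(5)/5, sin φ = sqrt(5)/5; then cos(x + φ) = sqrt(5)/5. Solve for x and keep the solutions lying in [0, 2π].
  ⇒ x = pi - atan(3/4) ≈ 2.4981, 3*pi/2 ≈ 4.7124

f''(x) = 2*sin(x) - cos(x)
Second-derivative test at each critical point:
  f''(2.4981) = 2 > 0 → local minimum
  f''(4.7124) = -2 < 0 → local maximum

Critical points: x = pi - atan(3/4) ≈ 2.4981 (local minimum); x = 3*pi/2 ≈ 4.7124 (local maximum)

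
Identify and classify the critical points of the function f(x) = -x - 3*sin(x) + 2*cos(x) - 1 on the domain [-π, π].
f'(x) = -2*sin(x) - 3*cos(x) - 1

Solve f'(x) = 0 on [-π, π]:
  f'(x) = 0 ⇔ -2*sin(x) - 3*cos(x) = 1. Write the left side as R·cos(x + φ) with R = √((-3)² + 2²) = sqrt(13), cos φ = -3*sqrt(13)/13, sin φ = 2*sqrt(13)/13; then cos(x + φ) = sqrt(13)/13. Solve for x and keep the solutions lying in [-π, π].
  ⇒ x = atan((-6*sqrt(3) - 2)/(-3 + 4*sqrt(3))) ≈ -1.2638, atan((-2 + 6*sqrt(3))/(-4*sqrt(3) - 3)) + pi ≈ 2.4398

f''(x) = 3*sin(x) - 2*cos(x)
Second-derivative test at each critical point:
  f''(-1.2638) = -3.4641 < 0 → local maximum
  f''(2.4398) = 3.4641 > 0 → local minimum

Critical points: x = atan((-6*sqrt(3) - 2)/(-3 + 4*sqrt(3))) ≈ -1.2638 (local maximum); x = atan((-2 + 6*sqrt(3))/(-4*sqrt(3) - 3)) + pi ≈ 2.4398 (local minimum)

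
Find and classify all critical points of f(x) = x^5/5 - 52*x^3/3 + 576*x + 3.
f'(x) = x^4 - 52*x^2 + 576

Solve f'(x) = 0:
  Factor: x^4 - 52*x^2 + 576 = (x - 6)*(x - 4)*(x + 4)*(x + 6) = 0.
  ⇒ x = -6, -4, 4, 6

f''(x) = 4*x*(x^2 - 26)
Second-derivative test at each critical point:
  f''(-6) = -240 < 0 → local maximum
  f''(-4) = 160 > 0 → local minimum
  f''(4) = -160 < 0 → local maximum
  f''(6) = 240 > 0 → local minimum

Critical points: x = -6 (local maximum); x = -4 (local minimum); x = 4 (local maximum); x = 6 (local minimum)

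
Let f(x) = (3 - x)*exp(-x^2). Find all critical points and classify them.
f'(x) = (2*x*(x - 3) - 1)*exp(-x^2)

Solve f'(x) = 0:
  f'(x) = (2*x^2 - 6*x - 1)·exp(-x^2) and exp(-x^2) > 0 for every x, so f'(x) = 0 ⇔ 2*x^2 - 6*x - 1 = 0.
  2*x^2 - 6*x - 1 = 0 has no rational roots; quadratic formula: x = (6 ± √44)/4.
  ⇒ x = 3/2 - sqrt(11)/2 ≈ -0.1583, 3/2 + sqrt(11)/2 ≈ 3.1583

f''(x) = 2*(2*x^2*(3 - x) + 3*x - 3)*exp(-x^2)
Second-derivative test at each critical point:
  f''(-0.1583) = -6.4691 < 0 → local maximum
  f''(3.1583) = 3.088e-04 > 0 → local minimum

Critical points: x = 3/2 - sqrt(11)/2 ≈ -0.1583 (local maximum); x = 3/2 + sqrt(11)/2 ≈ 3.1583 (local minimum)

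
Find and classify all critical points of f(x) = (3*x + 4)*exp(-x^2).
f'(x) = (-2*x*(3*x + 4) + 3)*exp(-x^2)

Solve f'(x) = 0:
  f'(x) = (-6*x^2 - 8*x + 3)·exp(-x^2) and exp(-x^2) > 0 for every x, so f'(x) = 0 ⇔ -6*x^2 - 8*x + 3 = 0.
  6*x^2 + 8*x - 3 = 0 has no rational roots; quadratic formula: x = (-8 ± √136)/12.
  ⇒ x = -sqrt(34)/6 - 2/3 ≈ -1.6385, -2/3 + sqrt(34)/6 ≈ 0.3052

f''(x) = 2*(2*x^2*(3*x + 4) - 9*x - 4)*exp(-x^2)
Second-derivative test at each critical point:
  f''(-1.6385) = 0.7959 > 0 → local minimum
  f''(0.3052) = -10.6250 < 0 → local maximum

Critical points: x = -sqrt(34)/6 - 2/3 ≈ -1.6385 (local minimum); x = -2/3 + sqrt(34)/6 ≈ 0.3052 (local maximum)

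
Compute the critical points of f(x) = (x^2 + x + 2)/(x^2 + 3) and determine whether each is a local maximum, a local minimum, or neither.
f'(x) = (-x^2 + 2*x + 3)/(x^4 + 6*x^2 + 9)

Solve f'(x) = 0:
  f'(x) = -(x - 3)*(x + 1)/(x^2 + 3)^2; the denominator is positive wherever f is defined, so f'(x) = 0 ⇔ -x^2 + 2*x + 3 = 0.
  Factor: -x^2 + 2*x + 3 = -(x - 3)*(x + 1) = 0.
  ⇒ x = -1, 3

f''(x) = 2*(x^3 - 3*x^2 - 9*x + 3)/(x^6 + 9*x^4 + 27*x^2 + 27)
Second-derivative test at each critical point:
  f''(-1) = 1/4 > 0 → local minimum
  f''(3) = -1/36 < 0 → local maximum

Critical points: x = -1 (local minimum); x = 3 (local maximum)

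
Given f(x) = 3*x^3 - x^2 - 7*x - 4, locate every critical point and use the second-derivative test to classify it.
f'(x) = 9*x^2 - 2*x - 7

Solve f'(x) = 0:
  Factor: 9*x^2 - 2*x - 7 = (x - 1)*(9*x + 7) = 0.
  ⇒ x = -7/9, 1

f''(x) = 18*x - 2
Second-derivative test at each critical point:
  f''(-7/9) = -16 < 0 → local maximum
  f''(1) = 16 > 0 → local minimum

Critical points: x = -7/9 (local maximum); x = 1 (local minimum)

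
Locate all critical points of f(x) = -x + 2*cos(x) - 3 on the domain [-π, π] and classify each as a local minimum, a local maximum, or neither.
f'(x) = -2*sin(x) - 1

Solve f'(x) = 0 on [-π, π]:
  f'(x) = 0 ⇔ sin(x) = -1/2, i.e. x = arcsin(-1/2) + 2nπ or x = π − arcsin(-1/2) + 2nπ; keep the solutions lying in [-π, π].
  ⇒ x = -5*pi/6 ≈ -2.6180, -pi/6 ≈ -0.5236

f''(x) = -2*cos(x)
Second-derivative test at each critical point:
  f''(-2.6180) = 1.7321 > 0 → local minimum
  f''(-0.5236) = -1.7321 < 0 → local maximum

Critical points: x = -5*pi/6 ≈ -2.6180 (local minimum); x = -pi/6 ≈ -0.5236 (local maximum)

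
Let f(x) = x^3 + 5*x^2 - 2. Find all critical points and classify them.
f'(x) = x*(3*x + 10)

Solve f'(x) = 0:
  Factor: 3*x^2 + 10*x = x*(3*x + 10) = 0.
  ⇒ x = -10/3, 0

f''(x) = 6*x + 10
Second-derivative test at each critical point:
  f''(-10/3) = -10 < 0 → local maximum
  f''(0) = 10 > 0 → local minimum

Critical points: x = -10/3 (local maximum); x = 0 (local minimum)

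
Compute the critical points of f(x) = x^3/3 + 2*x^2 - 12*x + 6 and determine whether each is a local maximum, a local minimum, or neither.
f'(x) = x^2 + 4*x - 12

Solve f'(x) = 0:
  Factor: x^2 + 4*x - 12 = (x - 2)*(x + 6) = 0.
  ⇒ x = -6, 2

f''(x) = 2*x + 4
Second-derivative test at each critical point:
  f''(-6) = -8 < 0 → local maximum
  f''(2) = 8 > 0 → local minimum

Critical points: x = -6 (local maximum); x = 2 (local minimum)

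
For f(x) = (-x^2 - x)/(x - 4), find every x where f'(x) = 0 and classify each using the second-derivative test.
f'(x) = (-x^2 + 8*x + 4)/(x^2 - 8*x + 16)

Solve f'(x) = 0:
  f'(x) = -(x^2 - 8*x - 4)/(x - 4)^2; the denominator is positive wherever f is defined, so f'(x) = 0 ⇔ -x^2 + 8*x + 4 = 0.
  x^2 - 8*x - 4 = 0 has no rational roots; quadratic formula: x = (8 ± √80)/2.
  ⇒ x = 4 - 2*sqrt(5) ≈ -0.4721, 4 + 2*sqrt(5) ≈ 8.4721

f''(x) = -40/(x^3 - 12*x^2 + 48*x - 64)
Second-derivative test at each critical point:
  f''(-0.4721) = 0.4472 > 0 → local minimum
  f''(8.4721) = -0.4472 < 0 → local maximum

Critical points: x = 4 - 2*sqrt(5) ≈ -0.4721 (local minimum); x = 4 + 2*sqrt(5) ≈ 8.4721 (local maximum)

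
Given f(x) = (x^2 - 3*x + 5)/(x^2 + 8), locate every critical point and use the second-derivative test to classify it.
f'(x) = 3*(x^2 + 2*x - 8)/(x^4 + 16*x^2 + 64)

Solve f'(x) = 0:
  f'(x) = 3*(x - 2)*(x + 4)/(x^2 + 8)^2; the denominator is positive wherever f is defined, so f'(x) = 0 ⇔ 3*x^2 + 6*x - 24 = 0.
  Factor: 3*x^2 + 6*x - 24 = 3*(x - 2)*(x + 4) = 0.
  ⇒ x = -4, 2

f''(x) = 6*(-x^3 - 3*x^2 + 24*x + 8)/(x^6 + 24*x^4 + 192*x^2 + 512)
Second-derivative test at each critical point:
  f''(-4) = -1/32 < 0 → local maximum
  f''(2) = 1/8 > 0 → local minimum

Critical points: x = -4 (local maximum); x = 2 (local minimum)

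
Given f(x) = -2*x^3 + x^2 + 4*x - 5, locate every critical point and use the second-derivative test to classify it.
f'(x) = -6*x^2 + 2*x + 4

Solve f'(x) = 0:
  Factor: -6*x^2 + 2*x + 4 = -2*(x - 1)*(3*x + 2) = 0.
  ⇒ x = -2/3, 1

f''(x) = 2 - 12*x
Second-derivative test at each critical point:
  f''(-2/3) = 10 > 0 → local minimum
  f''(1) = -10 < 0 → local maximum

Critical points: x = -2/3 (local minimum); x = 1 (local maximum)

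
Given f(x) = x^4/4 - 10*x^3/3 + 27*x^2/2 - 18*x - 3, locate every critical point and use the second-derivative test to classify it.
f'(x) = x^3 - 10*x^2 + 27*x - 18

Solve f'(x) = 0:
  Factor: x^3 - 10*x^2 + 27*x - 18 = (x - 6)*(x - 3)*(x - 1) = 0.
  ⇒ x = 1, 3, 6

f''(x) = 3*x^2 - 20*x + 27
Second-derivative test at each critical point:
  f''(1) = 10 > 0 → local minimum
  f''(3) = -6 < 0 → local maximum
  f''(6) = 15 > 0 → local minimum

Critical points: x = 1 (local minimum); x = 3 (local maximum); x = 6 (local minimum)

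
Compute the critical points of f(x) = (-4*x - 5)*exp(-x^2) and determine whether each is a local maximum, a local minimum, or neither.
f'(x) = 2*(x*(4*x + 5) - 2)*exp(-x^2)

Solve f'(x) = 0:
  f'(x) = (8*x^2 + 10*x - 4)·exp(-x^2) and exp(-x^2) > 0 for every x, so f'(x) = 0 ⇔ 8*x^2 + 10*x - 4 = 0.
  Factor: 8*x^2 + 10*x - 4 = 2*(4*x^2 + 5*x - 2); 4*x^2 + 5*x - 2 = 0 has no rational roots; quadratic formula: x = (-5 ± √57)/8.
  ⇒ x = -sqrt(57)/8 - 5/8 ≈ -1.5687, -5/8 + sqrt(57)/8 ≈ 0.3187

f''(x) = 2*(-8*x^3 - 10*x^2 + 12*x + 5)*exp(-x^2)
Second-derivative test at each critical point:
  f''(-1.5687) = -1.2889 < 0 → local maximum
  f''(0.3187) = 13.6411 > 0 → local minimum

Critical points: x = -sqrt(57)/8 - 5/8 ≈ -1.5687 (local maximum); x = -5/8 + sqrt(57)/8 ≈ 0.3187 (local minimum)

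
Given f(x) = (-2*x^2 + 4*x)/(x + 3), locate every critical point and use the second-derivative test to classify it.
f'(x) = 2*(-x^2 - 6*x + 6)/(x^2 + 6*x + 9)

Solve f'(x) = 0:
  f'(x) = -2*(x^2 + 6*x - 6)/(x + 3)^2; the denominator is positive wherever f is defined, so f'(x) = 0 ⇔ -2*x^2 - 12*x + 12 = 0.
  Factor: -2*x^2 - 12*x + 12 = -2*(x^2 + 6*x - 6); x^2 + 6*x - 6 = 0 has no rational roots; quadratic formula: x = (-6 ± √60)/2.
  ⇒ x = -sqrt(15) - 3 ≈ -6.8730, -3 + sqrt(15) ≈ 0.8730

f''(x) = -60/(x^3 + 9*x^2 + 27*x + 27)
Second-derivative test at each critical point:
  f''(-6.8730) = 1.0328 > 0 → local minimum
  f''(0.8730) = -1.0328 < 0 → local maximum

Critical points: x = -sqrt(15) - 3 ≈ -6.8730 (local minimum); x = -3 + sqrt(15) ≈ 0.8730 (local maximum)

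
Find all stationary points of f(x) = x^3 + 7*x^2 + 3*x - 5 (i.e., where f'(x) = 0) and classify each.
f'(x) = 3*x^2 + 14*x + 3

Solve f'(x) = 0:
  3*x^2 + 14*x + 3 = 0 has no rational roots; quadratic formula: x = (-14 ± √160)/6.
  ⇒ x = -7/3 - 2*sqrt(10)/3 ≈ -4.4415, -7/3 + 2*sqrt(10)/3 ≈ -0.2251

f''(x) = 6*x + 14
Second-derivative test at each critical point:
  f''(-4.4415) = -12.6491 < 0 → local maximum
  f''(-0.2251) = 12.6491 > 0 → local minimum

Critical points: x = -7/3 - 2*sqrt(10)/3 ≈ -4.4415 (local maximum); x = -7/3 + 2*sqrt(10)/3 ≈ -0.2251 (local minimum)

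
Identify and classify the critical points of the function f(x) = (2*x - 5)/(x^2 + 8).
f'(x) = 2*(-x^2 + 5*x + 8)/(x^4 + 16*x^2 + 64)

Solve f'(x) = 0:
  f'(x) = -2*(x^2 - 5*x - 8)/(x^2 + 8)^2; the denominator is positive wherever f is defined, so f'(x) = 0 ⇔ -2*x^2 + 10*x + 16 = 0.
  Factor: -2*x^2 + 10*x + 16 = -2*(x^2 - 5*x - 8); x^2 - 5*x - 8 = 0 has no rational roots; quadratic formula: x = (5 ± √57)/2.
  ⇒ x = 5/2 - sqrt(57)/2 ≈ -1.2749, 5/2 + sqrt(57)/2 ≈ 6.2749

f''(x) = 2*(4*x^2*(2*x - 5) + (5 - 6*x)*(x^2 + 8))/(x^2 + 8)^3
Second-derivative test at each critical point:
  f''(-1.2749) = 0.1630 > 0 → local minimum
  f''(6.2749) = -0.0067 < 0 → local maximum

Critical points: x = 5/2 - sqrt(57)/2 ≈ -1.2749 (local minimum); x = 5/2 + sqrt(57)/2 ≈ 6.2749 (local maximum)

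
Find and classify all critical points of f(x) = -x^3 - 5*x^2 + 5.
f'(x) = x*(-3*x - 10)

Solve f'(x) = 0:
  Factor: -3*x^2 - 10*x = -x*(3*x + 10) = 0.
  ⇒ x = -10/3, 0

f''(x) = -6*x - 10
Second-derivative test at each critical point:
  f''(-10/3) = 10 > 0 → local minimum
  f''(0) = -10 < 0 → local maximum

Critical points: x = -10/3 (local minimum); x = 0 (local maximum)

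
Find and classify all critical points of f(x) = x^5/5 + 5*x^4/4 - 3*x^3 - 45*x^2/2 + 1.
f'(x) = x*(x^3 + 5*x^2 - 9*x - 45)

Solve f'(x) = 0:
  Factor: x^4 + 5*x^3 - 9*x^2 - 45*x = x*(x - 3)*(x + 3)*(x + 5) = 0.
  ⇒ x = -5, -3, 0, 3

f''(x) = 4*x^3 + 15*x^2 - 18*x - 45
Second-derivative test at each critical point:
  f''(-5) = -80 < 0 → local maximum
  f''(-3) = 36 > 0 → local minimum
  f''(0) = -45 < 0 → local maximum
  f''(3) = 144 > 0 → local minimum

Critical points: x = -5 (local maximum); x = -3 (local minimum); x = 0 (local maximum); x = 3 (local minimum)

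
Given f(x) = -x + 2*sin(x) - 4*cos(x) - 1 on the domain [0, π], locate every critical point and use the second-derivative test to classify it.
f'(x) = 4*sin(x) + 2*cos(x) - 1

Solve f'(x) = 0 on [0, π]:
  f'(x) = 0 ⇔ 4*sin(x) + 2*cos(x) = 1. Write the left side as R·cos(x + φ) with R = √(2² + (-4)²) = 2*sqrt(5), cos φ = sqrt(5)/5, sin φ = -2*sqrt(5)/5; then cos(x + φ) = sqrt(5)/10. Solve for x and keep the solutions lying in [0, π].
  ⇒ x = atan((2 + sqrt(19))/(1 - 2*sqrt(19))) + pi ≈ 2.4524

f''(x) = -2*sin(x) + 4*cos(x)
Second-derivative test at each critical point:
  f''(2.4524) = -4.3589 < 0 → local maximum

Critical points: x = atan((2 + sqrt(19))/(1 - 2*sqrt(19))) + pi ≈ 2.4524 (local maximum)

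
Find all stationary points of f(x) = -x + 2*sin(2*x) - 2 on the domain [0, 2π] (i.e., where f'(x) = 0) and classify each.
f'(x) = 4*cos(2*x) - 1

Solve f'(x) = 0 on [0, 2π]:
  f'(x) = 0 ⇔ cos(2*x) = 1/4, i.e. 2*x = ±arccos(1/4) + 2nπ; keep the solutions lying in [0, 2π].
  ⇒ x = acos(1/4)/2 ≈ 0.6591, pi - acos(1/4)/2 ≈ 2.4825, acos(1/4)/2 + pi ≈ 3.8007, -acos(1/4)/2 + 2*pi ≈ 5.6241

f''(x) = -8*sin(2*x)
Second-derivative test at each critical point:
  f''(0.6591) = -7.7460 < 0 → local maximum
  f''(2.4825) = 7.7460 > 0 → local minimum
  f''(3.8007) = -7.7460 < 0 → local maximum
  f''(5.6241) = 7.7460 > 0 → local minimum

Critical points: x = acos(1/4)/2 ≈ 0.6591 (local maximum); x = pi - acos(1/4)/2 ≈ 2.4825 (local minimum); x = acos(1/4)/2 + pi ≈ 3.8007 (local maximum); x = -acos(1/4)/2 + 2*pi ≈ 5.6241 (local minimum)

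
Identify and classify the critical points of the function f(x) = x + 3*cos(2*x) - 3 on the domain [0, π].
f'(x) = 1 - 6*sin(2*x)

Solve f'(x) = 0 on [0, π]:
  f'(x) = 0 ⇔ sin(2*x) = 1/6, i.e. 2*x = arcsin(1/6) + 2nπ or 2*x = π − arcsin(1/6) + 2nπ; keep the solutions lying in [0, π].
  ⇒ x = asin(1/6)/2 ≈ 0.0837, -asin(1/6)/2 + pi/2 ≈ 1.4871

f''(x) = -12*cos(2*x)
Second-derivative test at each critical point:
  f''(0.0837) = -11.8322 < 0 → local maximum
  f''(1.4871) = 11.8322 > 0 → local minimum

Critical points: x = asin(1/6)/2 ≈ 0.0837 (local maximum); x = -asin(1/6)/2 + pi/2 ≈ 1.4871 (local minimum)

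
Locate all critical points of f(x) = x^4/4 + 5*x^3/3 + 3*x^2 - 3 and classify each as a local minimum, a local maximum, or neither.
f'(x) = x*(x^2 + 5*x + 6)

Solve f'(x) = 0:
  Factor: x^3 + 5*x^2 + 6*x = x*(x + 2)*(x + 3) = 0.
  ⇒ x = -3, -2, 0

f''(x) = 3*x^2 + 10*x + 6
Second-derivative test at each critical point:
  f''(-3) = 3 > 0 → local minimum
  f''(-2) = -2 < 0 → local maximum
  f''(0) = 6 > 0 → local minimum

Critical points: x = -3 (local minimum); x = -2 (local maximum); x = 0 (local minimum)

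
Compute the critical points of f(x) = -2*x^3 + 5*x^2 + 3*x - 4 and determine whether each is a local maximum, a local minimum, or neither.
f'(x) = -6*x^2 + 10*x + 3

Solve f'(x) = 0:
  6*x^2 - 10*x - 3 = 0 has no rational roots; quadratic formula: x = (10 ± √172)/12.
  ⇒ x = 5/6 - sqrt(43)/6 ≈ -0.2596, 5/6 + sqrt(43)/6 ≈ 1.9262

f''(x) = 10 - 12*x
Second-derivative test at each critical point:
  f''(-0.2596) = 13.1149 > 0 → local minimum
  f''(1.9262) = -13.1149 < 0 → local maximum

Critical points: x = 5/6 - sqrt(43)/6 ≈ -0.2596 (local minimum); x = 5/6 + sqrt(43)/6 ≈ 1.9262 (local maximum)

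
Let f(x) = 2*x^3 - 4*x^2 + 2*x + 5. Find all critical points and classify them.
f'(x) = 6*x^2 - 8*x + 2

Solve f'(x) = 0:
  Factor: 6*x^2 - 8*x + 2 = 2*(x - 1)*(3*x - 1) = 0.
  ⇒ x = 1/3, 1

f''(x) = 12*x - 8
Second-derivative test at each critical point:
  f''(1/3) = -4 < 0 → local maximum
  f''(1) = 4 > 0 → local minimum

Critical points: x = 1/3 (local maximum); x = 1 (local minimum)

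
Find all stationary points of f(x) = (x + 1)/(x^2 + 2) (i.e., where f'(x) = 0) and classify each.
f'(x) = (x^2 - 2*x*(x + 1) + 2)/(x^2 + 2)^2

Solve f'(x) = 0:
  f'(x) = -(x^2 + 2*x - 2)/(x^2 + 2)^2; the denominator is positive wherever f is defined, so f'(x) = 0 ⇔ -x^2 - 2*x + 2 = 0.
  x^2 + 2*x - 2 = 0 has no rational roots; quadratic formula: x = (-2 ± √12)/2.
  ⇒ x = -sqrt(3) - 1 ≈ -2.7321, -1 + sqrt(3) ≈ 0.7321

f''(x) = 2*(4*x^2*(x + 1) - (3*x + 1)*(x^2 + 2))/(x^2 + 2)^3
Second-derivative test at each critical point:
  f''(-2.7321) = 0.0387 > 0 → local minimum
  f''(0.7321) = -0.5387 < 0 → local maximum

Critical points: x = -sqrt(3) - 1 ≈ -2.7321 (local minimum); x = -1 + sqrt(3) ≈ 0.7321 (local maximum)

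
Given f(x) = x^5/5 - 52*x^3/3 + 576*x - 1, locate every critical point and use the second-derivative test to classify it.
f'(x) = x^4 - 52*x^2 + 576

Solve f'(x) = 0:
  Factor: x^4 - 52*x^2 + 576 = (x - 6)*(x - 4)*(x + 4)*(x + 6) = 0.
  ⇒ x = -6, -4, 4, 6

f''(x) = 4*x*(x^2 - 26)
Second-derivative test at each critical point:
  f''(-6) = -240 < 0 → local maximum
  f''(-4) = 160 > 0 → local minimum
  f''(4) = -160 < 0 → local maximum
  f''(6) = 240 > 0 → local minimum

Critical points: x = -6 (local maximum); x = -4 (local minimum); x = 4 (local maximum); x = 6 (local minimum)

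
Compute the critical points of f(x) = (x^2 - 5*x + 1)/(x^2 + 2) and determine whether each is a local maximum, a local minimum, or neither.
f'(x) = (5*x^2 + 2*x - 10)/(x^4 + 4*x^2 + 4)

Solve f'(x) = 0:
  f'(x) = (5*x^2 + 2*x - 10)/(x^2 + 2)^2; the denominator is positive wherever f is defined, so f'(x) = 0 ⇔ 5*x^2 + 2*x - 10 = 0.
  5*x^2 + 2*x - 10 = 0 has no rational roots; quadratic formula: x = (-2 ± √204)/10.
  ⇒ x = -sqrt(51)/5 - 1/5 ≈ -1.6283, -1/5 + sqrt(51)/5 ≈ 1.2283

f''(x) = 2*(-5*x^3 - 3*x^2 + 30*x + 2)/(x^6 + 6*x^4 + 12*x^2 + 8)
Second-derivative test at each critical point:
  f''(-1.6283) = -0.6602 < 0 → local maximum
  f''(1.2283) = 1.1602 > 0 → local minimum

Critical points: x = -sqrt(51)/5 - 1/5 ≈ -1.6283 (local maximum); x = -1/5 + sqrt(51)/5 ≈ 1.2283 (local minimum)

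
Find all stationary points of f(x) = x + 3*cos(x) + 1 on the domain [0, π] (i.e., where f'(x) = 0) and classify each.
f'(x) = 1 - 3*sin(x)

Solve f'(x) = 0 on [0, π]:
  f'(x) = 0 ⇔ sin(x) = 1/3, i.e. x = arcsin(1/3) + 2nπ or x = π − arcsin(1/3) + 2nπ; keep the solutions lying in [0, π].
  ⇒ x = asin(1/3) ≈ 0.3398, pi - asin(1/3) ≈ 2.8018

f''(x) = -3*cos(x)
Second-derivative test at each critical point:
  f''(0.3398) = -2.8284 < 0 → local maximum
  f''(2.8018) = 2.8284 > 0 → local minimum

Critical points: x = asin(1/3) ≈ 0.3398 (local maximum); x = pi - asin(1/3) ≈ 2.8018 (local minimum)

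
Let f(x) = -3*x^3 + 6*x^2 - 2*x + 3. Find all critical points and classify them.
f'(x) = -9*x^2 + 12*x - 2

Solve f'(x) = 0:
  9*x^2 - 12*x + 2 = 0 has no rational roots; quadratic formula: x = (12 ± √72)/18.
  ⇒ x = 2/3 - sqrt(2)/3 ≈ 0.1953, sqrt(2)/3 + 2/3 ≈ 1.1381

f''(x) = 12 - 18*x
Second-derivative test at each critical point:
  f''(0.1953) = 8.4853 > 0 → local minimum
  f''(1.1381) = -8.4853 < 0 → local maximum

Critical points: x = 2/3 - sqrt(2)/3 ≈ 0.1953 (local minimum); x = sqrt(2)/3 + 2/3 ≈ 1.1381 (local maximum)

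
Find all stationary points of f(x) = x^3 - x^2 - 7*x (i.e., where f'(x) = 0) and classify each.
f'(x) = 3*x^2 - 2*x - 7

Solve f'(x) = 0:
  3*x^2 - 2*x - 7 = 0 has no rational roots; quadratic formula: x = (2 ± √88)/6.
  ⇒ x = 1/3 - sqrt(22)/3 ≈ -1.2301, 1/3 + sqrt(22)/3 ≈ 1.8968

f''(x) = 6*x - 2
Second-derivative test at each critical point:
  f''(-1.2301) = -9.3808 < 0 → local maximum
  f''(1.8968) = 9.3808 > 0 → local minimum

Critical points: x = 1/3 - sqrt(22)/3 ≈ -1.2301 (local maximum); x = 1/3 + sqrt(22)/3 ≈ 1.8968 (local minimum)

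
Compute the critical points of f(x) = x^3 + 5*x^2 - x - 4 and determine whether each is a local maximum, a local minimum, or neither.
f'(x) = 3*x^2 + 10*x - 1

Solve f'(x) = 0:
  3*x^2 + 10*x - 1 = 0 has no rational roots; quadratic formula: x = (-10 ± √112)/6.
  ⇒ x = -2*sqrt(7)/3 - 5/3 ≈ -3.4305, -5/3 + 2*sqrt(7)/3 ≈ 0.0972

f''(x) = 6*x + 10
Second-derivative test at each critical point:
  f''(-3.4305) = -10.5830 < 0 → local maximum
  f''(0.0972) = 10.5830 > 0 → local minimum

Critical points: x = -2*sqrt(7)/3 - 5/3 ≈ -3.4305 (local maximum); x = -5/3 + 2*sqrt(7)/3 ≈ 0.0972 (local minimum)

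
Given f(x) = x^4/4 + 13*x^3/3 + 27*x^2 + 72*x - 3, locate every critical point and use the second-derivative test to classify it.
f'(x) = x^3 + 13*x^2 + 54*x + 72

Solve f'(x) = 0:
  Factor: x^3 + 13*x^2 + 54*x + 72 = (x + 3)*(x + 4)*(x + 6) = 0.
  ⇒ x = -6, -4, -3

f''(x) = 3*x^2 + 26*x + 54
Second-derivative test at each critical point:
  f''(-6) = 6 > 0 → local minimum
  f''(-4) = -2 < 0 → local maximum
  f''(-3) = 3 > 0 → local minimum

Critical points: x = -6 (local minimum); x = -4 (local maximum); x = -3 (local minimum)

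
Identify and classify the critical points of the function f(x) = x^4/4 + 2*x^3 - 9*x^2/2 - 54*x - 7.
f'(x) = x^3 + 6*x^2 - 9*x - 54

Solve f'(x) = 0:
  Factor: x^3 + 6*x^2 - 9*x - 54 = (x - 3)*(x + 3)*(x + 6) = 0.
  ⇒ x = -6, -3, 3

f''(x) = 3*x^2 + 12*x - 9
Second-derivative test at each critical point:
  f''(-6) = 27 > 0 → local minimum
  f''(-3) = -18 < 0 → local maximum
  f''(3) = 54 > 0 → local minimum

Critical points: x = -6 (local minimum); x = -3 (local maximum); x = 3 (local minimum)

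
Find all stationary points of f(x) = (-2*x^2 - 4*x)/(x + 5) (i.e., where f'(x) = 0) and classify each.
f'(x) = 2*(-x^2 - 10*x - 10)/(x^2 + 10*x + 25)

Solve f'(x) = 0:
  f'(x) = -2*(x^2 + 10*x + 10)/(x + 5)^2; the denominator is positive wherever f is defined, so f'(x) = 0 ⇔ -2*x^2 - 20*x - 20 = 0.
  Factor: -2*x^2 - 20*x - 20 = -2*(x^2 + 10*x + 10); x^2 + 10*x + 10 = 0 has no rational roots; quadratic formula: x = (-10 ± √60)/2.
  ⇒ x = -5 - sqrt(15) ≈ -8.8730, -5 + sqrt(15) ≈ -1.1270

f''(x) = -60/(x^3 + 15*x^2 + 75*x + 125)
Second-derivative test at each critical point:
  f''(-8.8730) = 1.0328 > 0 → local minimum
  f''(-1.1270) = -1.0328 < 0 → local maximum

Critical points: x = -5 - sqrt(15) ≈ -8.8730 (local minimum); x = -5 + sqrt(15) ≈ -1.1270 (local maximum)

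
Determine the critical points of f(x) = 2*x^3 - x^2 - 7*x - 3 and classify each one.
f'(x) = 6*x^2 - 2*x - 7

Solve f'(x) = 0:
  6*x^2 - 2*x - 7 = 0 has no rational roots; quadratic formula: x = (2 ± √172)/12.
  ⇒ x = 1/6 - sqrt(43)/6 ≈ -0.9262, 1/6 + sqrt(43)/6 ≈ 1.2596

f''(x) = 12*x - 2
Second-derivative test at each critical point:
  f''(-0.9262) = -13.1149 < 0 → local maximum
  f''(1.2596) = 13.1149 > 0 → local minimum

Critical points: x = 1/6 - sqrt(43)/6 ≈ -0.9262 (local maximum); x = 1/6 + sqrt(43)/6 ≈ 1.2596 (local minimum)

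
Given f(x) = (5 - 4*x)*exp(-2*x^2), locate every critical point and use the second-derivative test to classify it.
f'(x) = 4*(x*(4*x - 5) - 1)*exp(-2*x^2)

Solve f'(x) = 0:
  f'(x) = (16*x^2 - 20*x - 4)·exp(-2*x^2) and exp(-2*x^2) > 0 for every x, so f'(x) = 0 ⇔ 16*x^2 - 20*x - 4 = 0.
  Factor: 16*x^2 - 20*x - 4 = 4*(4*x^2 - 5*x - 1); 4*x^2 - 5*x - 1 = 0 has no rational roots; quadratic formula: x = (5 ± √41)/8.
  ⇒ x = 5/8 - sqrt(41)/8 ≈ -0.1754, 5/8 + sqrt(41)/8 ≈ 1.4254

f''(x) = 4*(4*x^2*(5 - 4*x) + 12*x - 5)*exp(-2*x^2)
Second-derivative test at each critical point:
  f''(-0.1754) = -24.0842 < 0 → local maximum
  f''(1.4254) = 0.4403 > 0 → local minimum

Critical points: x = 5/8 - sqrt(41)/8 ≈ -0.1754 (local maximum); x = 5/8 + sqrt(41)/8 ≈ 1.4254 (local minimum)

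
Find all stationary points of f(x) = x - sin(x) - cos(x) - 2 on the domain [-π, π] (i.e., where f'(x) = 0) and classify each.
f'(x) = sin(x) - cos(x) + 1

Solve f'(x) = 0 on [-π, π]:
  f'(x) = 0 ⇔ sin(x) - cos(x) = -1. Write the left side as R·cos(x + φ) with R = √((-1)² + (-1)²) = sqrt(2), cos φ = -sqrt(2)/2, sin φ = -sqrt(2)/2; then cos(x + φ) = -sqrt(2)/2. Solve for x and keep the solutions lying in [-π, π].
  ⇒ x = -pi/2 ≈ -1.5708, 0

f''(x) = sin(x) + cos(x)
Second-derivative test at each critical point:
  f''(-1.5708) = -1 < 0 → local maximum
  f''(0) = 1 > 0 → local minimum

Critical points: x = -pi/2 ≈ -1.5708 (local maximum); x = 0 (local minimum)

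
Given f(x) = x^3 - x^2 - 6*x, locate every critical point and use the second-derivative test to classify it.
f'(x) = 3*x^2 - 2*x - 6

Solve f'(x) = 0:
  3*x^2 - 2*x - 6 = 0 has no rational roots; quadratic formula: x = (2 ± √76)/6.
  ⇒ x = 1/3 - sqrt(19)/3 ≈ -1.1196, 1/3 + sqrt(19)/3 ≈ 1.7863

f''(x) = 6*x - 2
Second-derivative test at each critical point:
  f''(-1.1196) = -8.7178 < 0 → local maximum
  f''(1.7863) = 8.7178 > 0 → local minimum

Critical points: x = 1/3 - sqrt(19)/3 ≈ -1.1196 (local maximum); x = 1/3 + sqrt(19)/3 ≈ 1.7863 (local minimum)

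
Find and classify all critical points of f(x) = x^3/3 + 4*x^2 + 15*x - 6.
f'(x) = x^2 + 8*x + 15

Solve f'(x) = 0:
  Factor: x^2 + 8*x + 15 = (x + 3)*(x + 5) = 0.
  ⇒ x = -5, -3

f''(x) = 2*x + 8
Second-derivative test at each critical point:
  f''(-5) = -2 < 0 → local maximum
  f''(-3) = 2 > 0 → local minimum

Critical points: x = -5 (local maximum); x = -3 (local minimum)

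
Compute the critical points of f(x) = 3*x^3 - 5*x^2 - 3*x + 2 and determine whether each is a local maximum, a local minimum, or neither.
f'(x) = 9*x^2 - 10*x - 3

Solve f'(x) = 0:
  9*x^2 - 10*x - 3 = 0 has no rational roots; quadratic formula: x = (10 ± √208)/18.
  ⇒ x = 5/9 - 2*sqrt(13)/9 ≈ -0.2457, 5/9 + 2*sqrt(13)/9 ≈ 1.3568

f''(x) = 18*x - 10
Second-derivative test at each critical point:
  f''(-0.2457) = -14.4222 < 0 → local maximum
  f''(1.3568) = 14.4222 > 0 → local minimum

Critical points: x = 5/9 - 2*sqrt(13)/9 ≈ -0.2457 (local maximum); x = 5/9 + 2*sqrt(13)/9 ≈ 1.3568 (local minimum)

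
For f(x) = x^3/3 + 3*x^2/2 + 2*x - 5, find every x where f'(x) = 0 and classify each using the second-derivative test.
f'(x) = x^2 + 3*x + 2

Solve f'(x) = 0:
  Factor: x^2 + 3*x + 2 = (x + 1)*(x + 2) = 0.
  ⇒ x = -2, -1

f''(x) = 2*x + 3
Second-derivative test at each critical point:
  f''(-2) = -1 < 0 → local maximum
  f''(-1) = 1 > 0 → local minimum

Critical points: x = -2 (local maximum); x = -1 (local minimum)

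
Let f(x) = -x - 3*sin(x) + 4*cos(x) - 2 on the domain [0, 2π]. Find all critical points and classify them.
f'(x) = -4*sin(x) - 3*cos(x) - 1

Solve f'(x) = 0 on [0, 2π]:
  f'(x) = 0 ⇔ -4*sin(x) - 3*cos(x) = 1. Write the left side as R·cos(x + φ) with R = √((-3)² + 4²) = 5, cos φ = -3/5, sin φ = 4/5; then cos(x + φ) = 1/5. Solve for x and keep the solutions lying in [0, 2π].
  ⇒ x = atan((-4 + 6*sqrt(6))/(-8*sqrt(6) - 3)) + pi ≈ 2.6994, atan((-6*sqrt(6) - 4)/(-3 + 8*sqrt(6))) + 2*pi ≈ 5.4383

f''(x) = 3*sin(x) - 4*cos(x)
Second-derivative test at each critical point:
  f''(2.6994) = 4.8990 > 0 → local minimum
  f''(5.4383) = -4.8990 < 0 → local maximum

Critical points: x = atan((-4 + 6*sqrt(6))/(-8*sqrt(6) - 3)) + pi ≈ 2.6994 (local minimum); x = atan((-6*sqrt(6) - 4)/(-3 + 8*sqrt(6))) + 2*pi ≈ 5.4383 (local maximum)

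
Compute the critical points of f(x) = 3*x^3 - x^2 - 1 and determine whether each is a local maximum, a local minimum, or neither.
f'(x) = x*(9*x - 2)

Solve f'(x) = 0:
  Factor: 9*x^2 - 2*x = x*(9*x - 2) = 0.
  ⇒ x = 0, 2/9

f''(x) = 18*x - 2
Second-derivative test at each critical point:
  f''(0) = -2 < 0 → local maximum
  f''(2/9) = 2 > 0 → local minimum

Critical points: x = 0 (local maximum); x = 2/9 (local minimum)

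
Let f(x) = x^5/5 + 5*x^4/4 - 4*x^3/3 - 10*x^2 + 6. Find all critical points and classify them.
f'(x) = x*(x^3 + 5*x^2 - 4*x - 20)

Solve f'(x) = 0:
  Factor: x^4 + 5*x^3 - 4*x^2 - 20*x = x*(x - 2)*(x + 2)*(x + 5) = 0.
  ⇒ x = -5, -2, 0, 2

f''(x) = 4*x^3 + 15*x^2 - 8*x - 20
Second-derivative test at each critical point:
  f''(-5) = -105 < 0 → local maximum
  f''(-2) = 24 > 0 → local minimum
  f''(0) = -20 < 0 → local maximum
  f''(2) = 56 > 0 → local minimum

Critical points: x = -5 (local maximum); x = -2 (local minimum); x = 0 (local maximum); x = 2 (local minimum)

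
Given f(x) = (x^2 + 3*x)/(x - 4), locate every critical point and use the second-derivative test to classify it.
f'(x) = (x^2 - 8*x - 12)/(x^2 - 8*x + 16)

Solve f'(x) = 0:
  f'(x) = (x^2 - 8*x - 12)/(x - 4)^2; the denominator is positive wherever f is defined, so f'(x) = 0 ⇔ x^2 - 8*x - 12 = 0.
  x^2 - 8*x - 12 = 0 has no rational roots; quadratic formula: x = (8 ± √112)/2.
  ⇒ x = 4 - 2*sqrt(7) ≈ -1.2915, 4 + 2*sqrt(7) ≈ 9.2915

f''(x) = 56/(x^3 - 12*x^2 + 48*x - 64)
Second-derivative test at each critical point:
  f''(-1.2915) = -0.3780 < 0 → local maximum
  f''(9.2915) = 0.3780 > 0 → local minimum

Critical points: x = 4 - 2*sqrt(7) ≈ -1.2915 (local maximum); x = 4 + 2*sqrt(7) ≈ 9.2915 (local minimum)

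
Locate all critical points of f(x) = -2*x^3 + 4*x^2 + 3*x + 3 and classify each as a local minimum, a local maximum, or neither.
f'(x) = -6*x^2 + 8*x + 3

Solve f'(x) = 0:
  6*x^2 - 8*x - 3 = 0 has no rational roots; quadratic formula: x = (8 ± √136)/12.
  ⇒ x = 2/3 - sqrt(34)/6 ≈ -0.3052, 2/3 + sqrt(34)/6 ≈ 1.6385

f''(x) = 8 - 12*x
Second-derivative test at each critical point:
  f''(-0.3052) = 11.6619 > 0 → local minimum
  f''(1.6385) = -11.6619 < 0 → local maximum

Critical points: x = 2/3 - sqrt(34)/6 ≈ -0.3052 (local minimum); x = 2/3 + sqrt(34)/6 ≈ 1.6385 (local maximum)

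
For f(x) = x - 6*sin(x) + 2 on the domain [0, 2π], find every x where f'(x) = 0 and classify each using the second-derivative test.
f'(x) = 1 - 6*cos(x)

Solve f'(x) = 0 on [0, 2π]:
  f'(x) = 0 ⇔ cos(x) = 1/6, i.e. x = ±arccos(1/6) + 2nπ; keep the solutions lying in [0, 2π].
  ⇒ x = acos(1/6) ≈ 1.4033, -acos(1/6) + 2*pi ≈ 4.8798

f''(x) = 6*sin(x)
Second-derivative test at each critical point:
  f''(1.4033) = 5.9161 > 0 → local minimum
  f''(4.8798) = -5.9161 < 0 → local maximum

Critical points: x = acos(1/6) ≈ 1.4033 (local minimum); x = -acos(1/6) + 2*pi ≈ 4.8798 (local maximum)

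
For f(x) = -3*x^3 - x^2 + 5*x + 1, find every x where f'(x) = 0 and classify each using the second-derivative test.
f'(x) = -9*x^2 - 2*x + 5

Solve f'(x) = 0:
  9*x^2 + 2*x - 5 = 0 has no rational roots; quadratic formula: x = (-2 ± √184)/18.
  ⇒ x = -sqrt(46)/9 - 1/9 ≈ -0.8647, -1/9 + sqrt(46)/9 ≈ 0.6425

f''(x) = -18*x - 2
Second-derivative test at each critical point:
  f''(-0.8647) = 13.5647 > 0 → local minimum
  f''(0.6425) = -13.5647 < 0 → local maximum

Critical points: x = -sqrt(46)/9 - 1/9 ≈ -0.8647 (local minimum); x = -1/9 + sqrt(46)/9 ≈ 0.6425 (local maximum)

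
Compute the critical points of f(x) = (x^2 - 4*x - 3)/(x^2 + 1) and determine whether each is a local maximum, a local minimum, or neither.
f'(x) = 4*(x^2 + 2*x - 1)/(x^4 + 2*x^2 + 1)

Solve f'(x) = 0:
  f'(x) = 4*(x^2 + 2*x - 1)/(x^2 + 1)^2; the denominator is positive wherever f is defined, so f'(x) = 0 ⇔ 4*x^2 + 8*x - 4 = 0.
  Factor: 4*x^2 + 8*x - 4 = 4*(x^2 + 2*x - 1); x^2 + 2*x - 1 = 0 has no rational roots; quadratic formula: x = (-2 ± √8)/2.
  ⇒ x = -sqrt(2) - 1 ≈ -2.4142, -1 + sqrt(2) ≈ 0.4142

f''(x) = 8*(-x^3 - 3*x^2 + 3*x + 1)/(x^6 + 3*x^4 + 3*x^2 + 1)
Second-derivative test at each critical point:
  f''(-2.4142) = -0.2426 < 0 → local maximum
  f''(0.4142) = 8.2426 > 0 → local minimum

Critical points: x = -sqrt(2) - 1 ≈ -2.4142 (local maximum); x = -1 + sqrt(2) ≈ 0.4142 (local minimum)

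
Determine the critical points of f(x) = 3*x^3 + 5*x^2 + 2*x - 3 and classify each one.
f'(x) = 9*x^2 + 10*x + 2

Solve f'(x) = 0:
  9*x^2 + 10*x + 2 = 0 has no rational roots; quadratic formula: x = (-10 ± √28)/18.
  ⇒ x = -5/9 - sqrt(7)/9 ≈ -0.8495, -5/9 + sqrt(7)/9 ≈ -0.2616

f''(x) = 18*x + 10
Second-derivative test at each critical point:
  f''(-0.8495) = -5.2915 < 0 → local maximum
  f''(-0.2616) = 5.2915 > 0 → local minimum

Critical points: x = -5/9 - sqrt(7)/9 ≈ -0.8495 (local maximum); x = -5/9 + sqrt(7)/9 ≈ -0.2616 (local minimum)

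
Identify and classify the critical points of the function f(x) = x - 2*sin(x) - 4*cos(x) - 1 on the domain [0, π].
f'(x) = 4*sin(x) - 2*cos(x) + 1

Solve f'(x) = 0 on [0, π]:
  f'(x) = 0 ⇔ 4*sin(x) - 2*cos(x) = -1. Write the left side as R·cos(x + φ) with R = √((-2)² + (-4)²) = 2*sqrt(5), cos φ = -sqrt(5)/5, sin φ = -2*sqrt(5)/5; then cos(x + φ) = -sqrt(5)/10. Solve for x and keep the solutions lying in [0, π].
  ⇒ x = atan((-2 + sqrt(19))/(1 + 2*sqrt(19))) ≈ 0.2381

f''(x) = 2*sin(x) + 4*cos(x)
Second-derivative test at each critical point:
  f''(0.2381) = 4.3589 > 0 → local minimum

Critical points: x = atan((-2 + sqrt(19))/(1 + 2*sqrt(19))) ≈ 0.2381 (local minimum)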